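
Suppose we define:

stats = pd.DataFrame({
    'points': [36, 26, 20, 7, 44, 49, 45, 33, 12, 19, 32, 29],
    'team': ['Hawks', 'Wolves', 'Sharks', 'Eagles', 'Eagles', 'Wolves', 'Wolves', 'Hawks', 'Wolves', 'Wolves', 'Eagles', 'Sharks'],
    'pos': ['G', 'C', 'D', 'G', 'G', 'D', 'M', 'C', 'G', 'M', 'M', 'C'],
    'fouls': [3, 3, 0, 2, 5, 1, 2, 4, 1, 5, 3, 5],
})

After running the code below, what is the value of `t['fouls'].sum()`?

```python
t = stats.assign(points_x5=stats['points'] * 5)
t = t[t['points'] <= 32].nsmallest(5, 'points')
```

add column points_x5 = stats['points'] * 5:
    points    team pos  fouls  points_x5
0       36   Hawks   G      3        180
1       26  Wolves   C      3        130
2       20  Sharks   D      0        100
3        7  Eagles   G      2         35
4       44  Eagles   G      5        220
5       49  Wolves   D      1        245
6       45  Wolves   M      2        225
7       33   Hawks   C      4        165
8       12  Wolves   G      1         60
9       19  Wolves   M      5         95
10      32  Eagles   M      3        160
11      29  Sharks   C      5        145
filter rows where points <= 32:
    points    team pos  fouls  points_x5
1       26  Wolves   C      3        130
2       20  Sharks   D      0        100
3        7  Eagles   G      2         35
8       12  Wolves   G      1         60
9       19  Wolves   M      5         95
10      32  Eagles   M      3        160
11      29  Sharks   C      5        145
take 5 rows with smallest points:
   points    team pos  fouls  points_x5
3       7  Eagles   G      2         35
8      12  Wolves   G      1         60
9      19  Wolves   M      5         95
2      20  Sharks   D      0        100
1      26  Wolves   C      3        130
Then the sum of column 'fouls': 11

11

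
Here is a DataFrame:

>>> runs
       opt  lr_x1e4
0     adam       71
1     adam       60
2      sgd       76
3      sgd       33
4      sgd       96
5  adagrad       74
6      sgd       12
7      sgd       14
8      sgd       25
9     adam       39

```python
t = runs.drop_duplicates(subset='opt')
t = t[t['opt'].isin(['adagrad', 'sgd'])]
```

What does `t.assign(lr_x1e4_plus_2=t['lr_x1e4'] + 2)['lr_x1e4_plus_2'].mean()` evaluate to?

drop duplicate opt (keep=first):
       opt  lr_x1e4
0     adam       71
2      sgd       76
5  adagrad       74
filter rows where opt in ['adagrad', 'sgd']:
       opt  lr_x1e4
2      sgd       76
5  adagrad       74
add column lr_x1e4_plus_2 = t['lr_x1e4'] + 2:
       opt  lr_x1e4  lr_x1e4_plus_2
2      sgd       76              78
5  adagrad       74              76
Hence 77.0.

77.0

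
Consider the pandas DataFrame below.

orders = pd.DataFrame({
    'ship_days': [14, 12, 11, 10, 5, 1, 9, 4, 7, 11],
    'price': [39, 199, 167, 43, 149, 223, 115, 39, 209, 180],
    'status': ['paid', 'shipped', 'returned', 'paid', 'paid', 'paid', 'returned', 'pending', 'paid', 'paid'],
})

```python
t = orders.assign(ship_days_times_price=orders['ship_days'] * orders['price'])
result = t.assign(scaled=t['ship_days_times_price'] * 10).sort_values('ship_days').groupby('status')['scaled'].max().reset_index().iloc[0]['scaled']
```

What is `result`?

19800

add column ship_days_times_price = orders['ship_days'] * orders['price']:
   ship_days  price    status  ship_days_times_price
0         14     39      paid                    546
1         12    199   shipped                   2388
2         11    167  returned                   1837
3         10     43      paid                    430
4          5    149      paid                    745
5          1    223      paid                    223
6          9    115  returned                   1035
7          4     39   pending                    156
8          7    209      paid                   1463
9         11    180      paid                   1980
add column scaled = t['ship_days_times_price'] * 10:
   ship_days  price    status  ship_days_times_price  scaled
0         14     39      paid                    546    5460
1         12    199   shipped                   2388   23880
2         11    167  returned                   1837   18370
3         10     43      paid                    430    4300
4          5    149      paid                    745    7450
5          1    223      paid                    223    2230
6          9    115  returned                   1035   10350
7          4     39   pending                    156    1560
8          7    209      paid                   1463   14630
9         11    180      paid                   1980   19800
sort by ship_days:
   ship_days  price    status  ship_days_times_price  scaled
5          1    223      paid                    223    2230
7          4     39   pending                    156    1560
4          5    149      paid                    745    7450
8          7    209      paid                   1463   14630
6          9    115  returned                   1035   10350
3         10     43      paid                    430    4300
2         11    167  returned                   1837   18370
9         11    180      paid                   1980   19800
1         12    199   shipped                   2388   23880
0         14     39      paid                    546    5460
group by status, max of scaled:
status
paid        19800
pending      1560
returned    18370
shipped     23880
Name: scaled, dtype: int64
reset_index():
     status  scaled
0      paid   19800
1   pending    1560
2  returned   18370
3   shipped   23880
Reading off the value at position 0, column 'scaled', we get 19800.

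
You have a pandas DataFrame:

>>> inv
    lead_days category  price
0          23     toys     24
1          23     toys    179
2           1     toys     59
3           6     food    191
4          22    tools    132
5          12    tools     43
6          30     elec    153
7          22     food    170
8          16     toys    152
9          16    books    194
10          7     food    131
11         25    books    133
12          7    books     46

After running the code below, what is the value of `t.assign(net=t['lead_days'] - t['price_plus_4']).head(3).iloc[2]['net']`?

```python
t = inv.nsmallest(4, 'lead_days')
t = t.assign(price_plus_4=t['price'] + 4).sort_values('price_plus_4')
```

take 4 rows with smallest lead_days:
    lead_days category  price
2           1     toys     59
3           6     food    191
10          7     food    131
12          7    books     46
add column price_plus_4 = t['price'] + 4:
    lead_days category  price  price_plus_4
2           1     toys     59            63
3           6     food    191           195
10          7     food    131           135
12          7    books     46            50
sort by price_plus_4:
    lead_days category  price  price_plus_4
12          7    books     46            50
2           1     toys     59            63
10          7     food    131           135
3           6     food    191           195
add column net = t['lead_days'] - t['price_plus_4']:
    lead_days category  price  price_plus_4  net
12          7    books     46            50  -43
2           1     toys     59            63  -62
10          7     food    131           135 -128
3           6     food    191           195 -189
take first 3 rows:
    lead_days category  price  price_plus_4  net
12          7    books     46            50  -43
2           1     toys     59            63  -62
10          7     food    131           135 -128
value at position 2, column 'net' → -128

-128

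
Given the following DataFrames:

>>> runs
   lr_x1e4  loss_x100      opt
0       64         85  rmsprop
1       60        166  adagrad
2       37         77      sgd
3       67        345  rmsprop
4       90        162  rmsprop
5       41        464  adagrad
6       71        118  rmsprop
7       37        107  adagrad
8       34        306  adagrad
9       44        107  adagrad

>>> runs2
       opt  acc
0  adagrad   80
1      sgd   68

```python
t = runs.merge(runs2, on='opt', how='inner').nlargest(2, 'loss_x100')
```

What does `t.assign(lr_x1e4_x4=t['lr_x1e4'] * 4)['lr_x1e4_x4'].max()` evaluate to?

merge on 'opt' (how='inner') → 6 rows:
   lr_x1e4  loss_x100      opt  acc
0       60        166  adagrad   80
1       37         77      sgd   68
2       41        464  adagrad   80
3       37        107  adagrad   80
4       34        306  adagrad   80
5       44        107  adagrad   80
take 2 rows with largest loss_x100:
   lr_x1e4  loss_x100      opt  acc
2       41        464  adagrad   80
4       34        306  adagrad   80
add column lr_x1e4_x4 = t['lr_x1e4'] * 4:
   lr_x1e4  loss_x100      opt  acc  lr_x1e4_x4
2       41        464  adagrad   80         164
4       34        306  adagrad   80         136
The max of column 'lr_x1e4_x4' is 164.

164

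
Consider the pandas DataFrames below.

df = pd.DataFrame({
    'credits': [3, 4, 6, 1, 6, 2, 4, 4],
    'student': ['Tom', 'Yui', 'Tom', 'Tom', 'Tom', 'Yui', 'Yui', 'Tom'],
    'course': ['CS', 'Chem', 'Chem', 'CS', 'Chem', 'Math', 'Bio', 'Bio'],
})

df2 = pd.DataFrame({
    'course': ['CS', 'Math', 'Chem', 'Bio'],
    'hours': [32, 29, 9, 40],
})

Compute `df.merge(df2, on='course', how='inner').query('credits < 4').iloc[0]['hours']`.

merge on 'course' (how='inner') → 8 rows:
   credits student course  hours
0        3     Tom     CS     32
1        4     Yui   Chem      9
2        6     Tom   Chem      9
3        1     Tom     CS     32
4        6     Tom   Chem      9
5        2     Yui   Math     29
6        4     Yui    Bio     40
7        4     Tom    Bio     40
filter rows where credits < 4:
   credits student course  hours
0        3     Tom     CS     32
3        1     Tom     CS     32
5        2     Yui   Math     29
value at position 0, column 'hours' → 32

32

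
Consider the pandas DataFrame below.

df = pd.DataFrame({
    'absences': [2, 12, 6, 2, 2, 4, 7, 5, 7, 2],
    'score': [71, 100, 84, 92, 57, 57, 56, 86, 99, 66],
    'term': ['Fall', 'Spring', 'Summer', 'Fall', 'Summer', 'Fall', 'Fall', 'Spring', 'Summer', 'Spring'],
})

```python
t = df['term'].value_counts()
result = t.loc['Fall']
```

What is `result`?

value_counts of term:
term
Fall      4
Spring    3
Summer    3
Name: count, dtype: int64

4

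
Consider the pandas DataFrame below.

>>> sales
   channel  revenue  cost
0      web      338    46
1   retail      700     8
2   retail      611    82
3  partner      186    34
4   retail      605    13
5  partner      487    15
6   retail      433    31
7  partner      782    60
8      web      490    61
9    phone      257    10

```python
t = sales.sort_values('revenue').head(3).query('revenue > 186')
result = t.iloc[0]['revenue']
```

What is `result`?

257

sort by revenue:
   channel  revenue  cost
3  partner      186    34
9    phone      257    10
0      web      338    46
6   retail      433    31
5  partner      487    15
8      web      490    61
4   retail      605    13
2   retail      611    82
1   retail      700     8
7  partner      782    60
take first 3 rows:
   channel  revenue  cost
3  partner      186    34
9    phone      257    10
0      web      338    46
filter rows where revenue > 186:
  channel  revenue  cost
9   phone      257    10
0     web      338    46
So iloc[0]['revenue'] = 257.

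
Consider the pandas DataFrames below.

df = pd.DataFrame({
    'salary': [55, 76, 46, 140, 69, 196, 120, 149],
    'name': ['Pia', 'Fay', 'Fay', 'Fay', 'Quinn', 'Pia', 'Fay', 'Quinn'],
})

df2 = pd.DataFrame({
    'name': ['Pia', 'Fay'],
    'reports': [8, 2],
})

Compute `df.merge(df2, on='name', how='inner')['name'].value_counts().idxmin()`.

Pia

merge on 'name' (how='inner') → 6 rows:
   salary name  reports
0      55  Pia        8
1      76  Fay        2
2      46  Fay        2
3     140  Fay        2
4     196  Pia        8
5     120  Fay        2
value_counts of name:
name
Fay    4
Pia    2
Name: count, dtype: int64
Then the label with the smallest value: Pia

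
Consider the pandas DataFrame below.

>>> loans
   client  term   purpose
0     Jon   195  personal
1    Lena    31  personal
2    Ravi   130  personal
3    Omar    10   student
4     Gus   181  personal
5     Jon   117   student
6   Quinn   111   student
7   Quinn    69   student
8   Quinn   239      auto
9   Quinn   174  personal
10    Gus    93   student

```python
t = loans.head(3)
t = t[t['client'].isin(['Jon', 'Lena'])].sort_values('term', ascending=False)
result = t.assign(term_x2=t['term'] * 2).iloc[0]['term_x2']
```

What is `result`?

390

take first 3 rows:
  client  term   purpose
0    Jon   195  personal
1   Lena    31  personal
2   Ravi   130  personal
filter rows where client in ['Jon', 'Lena']:
  client  term   purpose
0    Jon   195  personal
1   Lena    31  personal
sort by term descending:
  client  term   purpose
0    Jon   195  personal
1   Lena    31  personal
add column term_x2 = t['term'] * 2:
  client  term   purpose  term_x2
0    Jon   195  personal      390
1   Lena    31  personal       62
So iloc[0]['term_x2'] = 390.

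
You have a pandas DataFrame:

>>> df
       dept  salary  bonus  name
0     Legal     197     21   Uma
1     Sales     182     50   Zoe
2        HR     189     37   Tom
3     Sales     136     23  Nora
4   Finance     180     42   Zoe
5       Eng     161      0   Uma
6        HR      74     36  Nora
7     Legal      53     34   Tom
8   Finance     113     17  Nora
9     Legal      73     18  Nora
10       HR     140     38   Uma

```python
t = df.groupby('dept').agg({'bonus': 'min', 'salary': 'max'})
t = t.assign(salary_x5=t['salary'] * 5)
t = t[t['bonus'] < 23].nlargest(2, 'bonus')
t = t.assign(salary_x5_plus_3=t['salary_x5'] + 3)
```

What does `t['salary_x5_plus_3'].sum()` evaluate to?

group by dept: min(bonus), max(salary):
         bonus  salary
dept                  
Eng          0     161
Finance     17     180
HR          36     189
Legal       18     197
Sales       23     182
add column salary_x5 = t['salary'] * 5:
         bonus  salary  salary_x5
dept                             
Eng          0     161        805
Finance     17     180        900
HR          36     189        945
Legal       18     197        985
Sales       23     182        910
filter rows where bonus < 23:
         bonus  salary  salary_x5
dept                             
Eng          0     161        805
Finance     17     180        900
Legal       18     197        985
take 2 rows with largest bonus:
         bonus  salary  salary_x5
dept                             
Legal       18     197        985
Finance     17     180        900
add column salary_x5_plus_3 = t['salary_x5'] + 3:
         bonus  salary  salary_x5  salary_x5_plus_3
dept                                               
Legal       18     197        985               988
Finance     17     180        900               903
Taking the sum of column 'salary_x5_plus_3' gives 1891.

1891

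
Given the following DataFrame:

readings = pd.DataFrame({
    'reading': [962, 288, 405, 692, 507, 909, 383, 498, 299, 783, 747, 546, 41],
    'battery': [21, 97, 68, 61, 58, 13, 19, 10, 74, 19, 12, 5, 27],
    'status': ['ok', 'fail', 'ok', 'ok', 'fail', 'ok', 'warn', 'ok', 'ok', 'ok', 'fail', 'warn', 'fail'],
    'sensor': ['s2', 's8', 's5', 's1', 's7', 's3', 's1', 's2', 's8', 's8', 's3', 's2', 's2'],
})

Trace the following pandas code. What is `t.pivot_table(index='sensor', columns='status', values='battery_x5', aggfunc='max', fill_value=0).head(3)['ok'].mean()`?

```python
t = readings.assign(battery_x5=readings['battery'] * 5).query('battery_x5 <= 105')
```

56.6666666667

add column battery_x5 = readings['battery'] * 5:
    reading  battery status sensor  battery_x5
0       962       21     ok     s2         105
1       288       97   fail     s8         485
2       405       68     ok     s5         340
3       692       61     ok     s1         305
4       507       58   fail     s7         290
5       909       13     ok     s3          65
6       383       19   warn     s1          95
7       498       10     ok     s2          50
8       299       74     ok     s8         370
9       783       19     ok     s8          95
10      747       12   fail     s3          60
11      546        5   warn     s2          25
12       41       27   fail     s2         135
filter rows where battery_x5 <= 105:
    reading  battery status sensor  battery_x5
0       962       21     ok     s2         105
5       909       13     ok     s3          65
6       383       19   warn     s1          95
7       498       10     ok     s2          50
9       783       19     ok     s8          95
10      747       12   fail     s3          60
11      546        5   warn     s2          25
pivot: rows=sensor, cols=status, max(battery_x5):
status  fail   ok  warn
sensor                 
s1         0    0    95
s2         0  105    25
s3        60   65     0
s8         0   95     0
take first 3 rows:
status  fail   ok  warn
sensor                 
s1         0    0    95
s2         0  105    25
s3        60   65     0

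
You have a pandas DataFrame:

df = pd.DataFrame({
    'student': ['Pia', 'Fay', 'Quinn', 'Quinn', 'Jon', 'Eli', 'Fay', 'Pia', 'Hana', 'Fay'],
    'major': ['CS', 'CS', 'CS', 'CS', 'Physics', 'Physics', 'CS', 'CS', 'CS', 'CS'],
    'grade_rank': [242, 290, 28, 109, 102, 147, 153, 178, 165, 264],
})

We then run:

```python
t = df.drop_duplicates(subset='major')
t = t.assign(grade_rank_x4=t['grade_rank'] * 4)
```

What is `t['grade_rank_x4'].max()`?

drop duplicate major (keep=first):
  student    major  grade_rank
0     Pia       CS         242
4     Jon  Physics         102
add column grade_rank_x4 = t['grade_rank'] * 4:
  student    major  grade_rank  grade_rank_x4
0     Pia       CS         242            968
4     Jon  Physics         102            408

968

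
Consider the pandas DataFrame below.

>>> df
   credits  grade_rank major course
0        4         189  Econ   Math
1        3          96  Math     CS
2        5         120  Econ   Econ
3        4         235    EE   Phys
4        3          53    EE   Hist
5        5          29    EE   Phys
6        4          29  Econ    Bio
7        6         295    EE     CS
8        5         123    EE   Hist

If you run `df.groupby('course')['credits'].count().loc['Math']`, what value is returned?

1

group by course, count of credits:
course
Bio     1
CS      2
Econ    1
Hist    2
Math    1
Phys    2
Name: credits, dtype: int64
Reading off the value at index 'Math', we get 1.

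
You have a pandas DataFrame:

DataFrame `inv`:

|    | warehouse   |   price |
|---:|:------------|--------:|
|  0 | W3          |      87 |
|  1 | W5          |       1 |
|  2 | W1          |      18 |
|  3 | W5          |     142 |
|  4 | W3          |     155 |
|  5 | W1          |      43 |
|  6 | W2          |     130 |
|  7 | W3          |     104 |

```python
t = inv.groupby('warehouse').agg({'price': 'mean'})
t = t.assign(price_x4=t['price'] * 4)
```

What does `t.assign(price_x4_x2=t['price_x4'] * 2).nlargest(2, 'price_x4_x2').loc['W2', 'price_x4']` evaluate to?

group by warehouse, mean of price:
                price
warehouse            
W1          30.500000
W2         130.000000
W3         115.333333
W5          71.500000
add column price_x4 = t['price'] * 4:
                price    price_x4
warehouse                        
W1          30.500000  122.000000
W2         130.000000  520.000000
W3         115.333333  461.333333
W5          71.500000  286.000000
add column price_x4_x2 = t['price_x4'] * 2:
                price    price_x4  price_x4_x2
warehouse                                     
W1          30.500000  122.000000   244.000000
W2         130.000000  520.000000  1040.000000
W3         115.333333  461.333333   922.666667
W5          71.500000  286.000000   572.000000
take 2 rows with largest price_x4_x2:
                price    price_x4  price_x4_x2
warehouse                                     
W2         130.000000  520.000000  1040.000000
W3         115.333333  461.333333   922.666667
value at row 'W2', column 'price_x4' → 520.0

520.0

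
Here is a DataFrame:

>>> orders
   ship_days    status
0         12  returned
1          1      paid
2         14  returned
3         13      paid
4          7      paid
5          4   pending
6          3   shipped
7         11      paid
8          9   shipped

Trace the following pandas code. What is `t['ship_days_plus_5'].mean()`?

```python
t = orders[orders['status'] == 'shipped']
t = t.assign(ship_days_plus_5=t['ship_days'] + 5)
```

11.0

filter rows where status == 'shipped':
   ship_days   status
6          3  shipped
8          9  shipped
add column ship_days_plus_5 = t['ship_days'] + 5:
   ship_days   status  ship_days_plus_5
6          3  shipped                 8
8          9  shipped                14
Finally, mean of column 'ship_days_plus_5' = 11.0.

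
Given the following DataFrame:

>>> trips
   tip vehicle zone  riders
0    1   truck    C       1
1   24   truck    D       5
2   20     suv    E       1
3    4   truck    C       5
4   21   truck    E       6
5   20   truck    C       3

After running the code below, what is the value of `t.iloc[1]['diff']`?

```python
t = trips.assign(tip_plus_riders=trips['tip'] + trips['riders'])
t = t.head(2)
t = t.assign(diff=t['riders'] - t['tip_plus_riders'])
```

-24

add column tip_plus_riders = trips['tip'] + trips['riders']:
   tip vehicle zone  riders  tip_plus_riders
0    1   truck    C       1                2
1   24   truck    D       5               29
2   20     suv    E       1               21
3    4   truck    C       5                9
4   21   truck    E       6               27
5   20   truck    C       3               23
take first 2 rows:
   tip vehicle zone  riders  tip_plus_riders
0    1   truck    C       1                2
1   24   truck    D       5               29
add column diff = t['riders'] - t['tip_plus_riders']:
   tip vehicle zone  riders  tip_plus_riders  diff
0    1   truck    C       1                2    -1
1   24   truck    D       5               29   -24
Finally, value at position 1, column 'diff' = -24.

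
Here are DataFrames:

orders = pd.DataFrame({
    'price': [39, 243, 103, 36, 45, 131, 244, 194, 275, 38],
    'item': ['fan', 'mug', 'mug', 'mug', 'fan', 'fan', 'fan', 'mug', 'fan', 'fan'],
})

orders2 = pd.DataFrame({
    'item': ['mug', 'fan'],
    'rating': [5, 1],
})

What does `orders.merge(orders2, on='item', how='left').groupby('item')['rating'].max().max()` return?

merge on 'item' (how='left') → 10 rows:
   price item  rating
0     39  fan       1
1    243  mug       5
2    103  mug       5
3     36  mug       5
4     45  fan       1
5    131  fan       1
6    244  fan       1
7    194  mug       5
8    275  fan       1
9     38  fan       1
group by item, max of rating:
item
fan    1
mug    5
Name: rating, dtype: int64
Hence 5.

5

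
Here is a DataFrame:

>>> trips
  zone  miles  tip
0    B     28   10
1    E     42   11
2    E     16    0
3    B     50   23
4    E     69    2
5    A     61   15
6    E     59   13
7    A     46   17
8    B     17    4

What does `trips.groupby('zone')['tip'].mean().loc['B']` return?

group by zone, mean of tip:
zone
A    16.000000
B    12.333333
E     6.500000
Name: tip, dtype: float64

12.3333333333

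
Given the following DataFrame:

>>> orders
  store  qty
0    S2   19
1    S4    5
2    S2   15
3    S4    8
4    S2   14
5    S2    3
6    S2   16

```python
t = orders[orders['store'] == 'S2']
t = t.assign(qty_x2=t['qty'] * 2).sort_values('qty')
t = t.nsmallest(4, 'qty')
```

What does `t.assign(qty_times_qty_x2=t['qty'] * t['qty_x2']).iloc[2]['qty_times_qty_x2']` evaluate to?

filter rows where store == 'S2':
  store  qty
0    S2   19
2    S2   15
4    S2   14
5    S2    3
6    S2   16
add column qty_x2 = t['qty'] * 2:
  store  qty  qty_x2
0    S2   19      38
2    S2   15      30
4    S2   14      28
5    S2    3       6
6    S2   16      32
sort by qty:
  store  qty  qty_x2
5    S2    3       6
4    S2   14      28
2    S2   15      30
6    S2   16      32
0    S2   19      38
take 4 rows with smallest qty:
  store  qty  qty_x2
5    S2    3       6
4    S2   14      28
2    S2   15      30
6    S2   16      32
add column qty_times_qty_x2 = t['qty'] * t['qty_x2']:
  store  qty  qty_x2  qty_times_qty_x2
5    S2    3       6                18
4    S2   14      28               392
2    S2   15      30               450
6    S2   16      32               512
The value at position 2, column 'qty_times_qty_x2' is 450.

450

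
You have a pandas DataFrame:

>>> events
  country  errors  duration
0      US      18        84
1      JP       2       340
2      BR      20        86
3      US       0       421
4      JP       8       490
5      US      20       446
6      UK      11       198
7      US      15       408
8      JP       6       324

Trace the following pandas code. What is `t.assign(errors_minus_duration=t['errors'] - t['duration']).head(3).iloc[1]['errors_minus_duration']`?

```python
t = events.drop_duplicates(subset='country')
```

drop duplicate country (keep=first):
  country  errors  duration
0      US      18        84
1      JP       2       340
2      BR      20        86
6      UK      11       198
add column errors_minus_duration = t['errors'] - t['duration']:
  country  errors  duration  errors_minus_duration
0      US      18        84                    -66
1      JP       2       340                   -338
2      BR      20        86                    -66
6      UK      11       198                   -187
take first 3 rows:
  country  errors  duration  errors_minus_duration
0      US      18        84                    -66
1      JP       2       340                   -338
2      BR      20        86                    -66
Then the value at position 1, column 'errors_minus_duration': -338

-338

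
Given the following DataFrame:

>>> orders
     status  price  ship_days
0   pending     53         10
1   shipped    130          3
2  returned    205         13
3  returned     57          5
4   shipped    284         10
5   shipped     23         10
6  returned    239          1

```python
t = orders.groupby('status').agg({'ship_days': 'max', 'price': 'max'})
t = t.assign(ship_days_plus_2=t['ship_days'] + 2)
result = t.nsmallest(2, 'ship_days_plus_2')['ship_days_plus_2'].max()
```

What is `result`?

12

group by status: max(ship_days), max(price):
          ship_days  price
status                    
pending          10     53
returned         13    239
shipped          10    284
add column ship_days_plus_2 = t['ship_days'] + 2:
          ship_days  price  ship_days_plus_2
status                                      
pending          10     53                12
returned         13    239                15
shipped          10    284                12
take 2 rows with smallest ship_days_plus_2:
         ship_days  price  ship_days_plus_2
status                                     
pending         10     53                12
shipped         10    284                12
Then the max of column 'ship_days_plus_2': 12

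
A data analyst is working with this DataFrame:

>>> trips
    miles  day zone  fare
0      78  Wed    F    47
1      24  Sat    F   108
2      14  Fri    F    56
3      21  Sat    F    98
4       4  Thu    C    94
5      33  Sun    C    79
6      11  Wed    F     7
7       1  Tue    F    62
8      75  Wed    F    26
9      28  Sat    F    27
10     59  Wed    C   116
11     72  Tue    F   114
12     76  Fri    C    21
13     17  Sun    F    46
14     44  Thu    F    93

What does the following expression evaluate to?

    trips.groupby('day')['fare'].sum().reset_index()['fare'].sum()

group by day, sum of fare:
day
Fri     77
Sat    233
Sun    125
Thu    187
Tue    176
Wed    196
Name: fare, dtype: int64
reset_index():
   day  fare
0  Fri    77
1  Sat   233
2  Sun   125
3  Thu   187
4  Tue   176
5  Wed   196
Then the sum of column 'fare': 994

994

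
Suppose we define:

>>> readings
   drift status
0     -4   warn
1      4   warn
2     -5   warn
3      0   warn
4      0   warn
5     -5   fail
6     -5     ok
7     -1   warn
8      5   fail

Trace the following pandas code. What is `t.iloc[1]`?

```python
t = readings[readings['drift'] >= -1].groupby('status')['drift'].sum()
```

filter rows where drift >= -1:
   drift status
1      4   warn
3      0   warn
4      0   warn
7     -1   warn
8      5   fail
group by status, sum of drift:
status
fail    5
warn    3
Name: drift, dtype: int64
Then the value at position 1: 3

3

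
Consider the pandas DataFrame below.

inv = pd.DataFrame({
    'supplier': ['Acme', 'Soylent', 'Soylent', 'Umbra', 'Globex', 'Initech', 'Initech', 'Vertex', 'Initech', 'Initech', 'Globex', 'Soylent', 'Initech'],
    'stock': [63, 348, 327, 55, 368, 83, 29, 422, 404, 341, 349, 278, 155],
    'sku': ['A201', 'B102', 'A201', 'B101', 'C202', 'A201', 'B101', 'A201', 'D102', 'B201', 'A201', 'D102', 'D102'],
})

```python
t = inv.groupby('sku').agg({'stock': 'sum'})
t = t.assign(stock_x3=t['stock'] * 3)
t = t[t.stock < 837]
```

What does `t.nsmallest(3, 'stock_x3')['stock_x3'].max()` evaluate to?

group by sku, sum of stock:
      stock
sku        
A201   1244
B101     84
B102    348
B201    341
C202    368
D102    837
add column stock_x3 = t['stock'] * 3:
      stock  stock_x3
sku                  
A201   1244      3732
B101     84       252
B102    348      1044
B201    341      1023
C202    368      1104
D102    837      2511
filter rows where stock < 837:
      stock  stock_x3
sku                  
B101     84       252
B102    348      1044
B201    341      1023
C202    368      1104
take 3 rows with smallest stock_x3:
      stock  stock_x3
sku                  
B101     84       252
B201    341      1023
B102    348      1044

1044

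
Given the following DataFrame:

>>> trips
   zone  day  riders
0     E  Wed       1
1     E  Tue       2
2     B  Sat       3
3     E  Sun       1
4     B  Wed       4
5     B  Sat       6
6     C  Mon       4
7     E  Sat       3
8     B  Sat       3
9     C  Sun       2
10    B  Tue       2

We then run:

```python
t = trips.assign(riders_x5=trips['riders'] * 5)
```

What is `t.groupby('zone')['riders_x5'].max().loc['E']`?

15

add column riders_x5 = trips['riders'] * 5:
   zone  day  riders  riders_x5
0     E  Wed       1          5
1     E  Tue       2         10
2     B  Sat       3         15
3     E  Sun       1          5
4     B  Wed       4         20
5     B  Sat       6         30
6     C  Mon       4         20
7     E  Sat       3         15
8     B  Sat       3         15
9     C  Sun       2         10
10    B  Tue       2         10
group by zone, max of riders_x5:
zone
B    30
C    20
E    15
Name: riders_x5, dtype: int64
Reading off the value at index 'E', we get 15.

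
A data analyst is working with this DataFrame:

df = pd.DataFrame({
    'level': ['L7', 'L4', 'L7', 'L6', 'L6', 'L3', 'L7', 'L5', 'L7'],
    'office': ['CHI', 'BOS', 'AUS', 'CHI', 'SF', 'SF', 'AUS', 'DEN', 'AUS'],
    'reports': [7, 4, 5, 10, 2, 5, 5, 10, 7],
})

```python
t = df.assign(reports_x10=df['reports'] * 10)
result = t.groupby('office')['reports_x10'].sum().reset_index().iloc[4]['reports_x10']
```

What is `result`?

add column reports_x10 = df['reports'] * 10:
  level office  reports  reports_x10
0    L7    CHI        7           70
1    L4    BOS        4           40
2    L7    AUS        5           50
3    L6    CHI       10          100
4    L6     SF        2           20
5    L3     SF        5           50
6    L7    AUS        5           50
7    L5    DEN       10          100
8    L7    AUS        7           70
group by office, sum of reports_x10:
office
AUS    170
BOS     40
CHI    170
DEN    100
SF      70
Name: reports_x10, dtype: int64
reset_index():
  office  reports_x10
0    AUS          170
1    BOS           40
2    CHI          170
3    DEN          100
4     SF           70
Finally, value at position 4, column 'reports_x10' = 70.

70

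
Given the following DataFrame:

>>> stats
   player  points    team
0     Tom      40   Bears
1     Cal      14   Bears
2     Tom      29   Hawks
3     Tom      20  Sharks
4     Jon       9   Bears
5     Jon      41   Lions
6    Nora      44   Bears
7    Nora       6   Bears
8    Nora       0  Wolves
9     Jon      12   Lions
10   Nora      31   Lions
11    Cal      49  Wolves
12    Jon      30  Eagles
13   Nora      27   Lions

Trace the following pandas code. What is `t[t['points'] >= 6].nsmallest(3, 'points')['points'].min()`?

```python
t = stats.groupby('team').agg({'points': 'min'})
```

group by team, min of points:
        points
team          
Bears        6
Eagles      30
Hawks       29
Lions       12
Sharks      20
Wolves       0
filter rows where points >= 6:
        points
team          
Bears        6
Eagles      30
Hawks       29
Lions       12
Sharks      20
take 3 rows with smallest points:
        points
team          
Bears        6
Lions       12
Sharks      20
The min of column 'points' is 6.

6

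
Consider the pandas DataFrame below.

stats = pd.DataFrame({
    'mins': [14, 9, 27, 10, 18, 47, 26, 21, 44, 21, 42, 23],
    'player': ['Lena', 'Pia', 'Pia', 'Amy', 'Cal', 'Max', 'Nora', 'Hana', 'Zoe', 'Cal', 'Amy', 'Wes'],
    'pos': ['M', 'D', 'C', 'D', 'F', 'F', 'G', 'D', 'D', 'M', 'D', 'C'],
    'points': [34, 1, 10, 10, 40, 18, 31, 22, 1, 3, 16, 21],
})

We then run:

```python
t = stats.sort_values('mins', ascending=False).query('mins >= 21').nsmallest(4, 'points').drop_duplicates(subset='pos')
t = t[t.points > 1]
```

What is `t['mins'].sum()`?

sort by mins descending:
    mins player pos  points
5     47    Max   F      18
8     44    Zoe   D       1
10    42    Amy   D      16
2     27    Pia   C      10
6     26   Nora   G      31
11    23    Wes   C      21
7     21   Hana   D      22
9     21    Cal   M       3
4     18    Cal   F      40
0     14   Lena   M      34
3     10    Amy   D      10
1      9    Pia   D       1
filter rows where mins >= 21:
    mins player pos  points
5     47    Max   F      18
8     44    Zoe   D       1
10    42    Amy   D      16
2     27    Pia   C      10
6     26   Nora   G      31
11    23    Wes   C      21
7     21   Hana   D      22
9     21    Cal   M       3
take 4 rows with smallest points:
    mins player pos  points
8     44    Zoe   D       1
9     21    Cal   M       3
2     27    Pia   C      10
10    42    Amy   D      16
drop duplicate pos (keep=first):
   mins player pos  points
8    44    Zoe   D       1
9    21    Cal   M       3
2    27    Pia   C      10
filter rows where points > 1:
   mins player pos  points
9    21    Cal   M       3
2    27    Pia   C      10
So sum() = 48.

48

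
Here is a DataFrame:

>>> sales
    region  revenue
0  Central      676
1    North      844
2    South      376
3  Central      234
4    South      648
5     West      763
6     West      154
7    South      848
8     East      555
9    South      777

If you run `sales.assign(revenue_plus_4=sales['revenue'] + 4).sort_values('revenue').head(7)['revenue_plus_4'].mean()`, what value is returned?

490.571428571

add column revenue_plus_4 = sales['revenue'] + 4:
    region  revenue  revenue_plus_4
0  Central      676             680
1    North      844             848
2    South      376             380
3  Central      234             238
4    South      648             652
5     West      763             767
6     West      154             158
7    South      848             852
8     East      555             559
9    South      777             781
sort by revenue:
    region  revenue  revenue_plus_4
6     West      154             158
3  Central      234             238
2    South      376             380
8     East      555             559
4    South      648             652
0  Central      676             680
5     West      763             767
9    South      777             781
1    North      844             848
7    South      848             852
take first 7 rows:
    region  revenue  revenue_plus_4
6     West      154             158
3  Central      234             238
2    South      376             380
8     East      555             559
4    South      648             652
0  Central      676             680
5     West      763             767
Taking the mean of column 'revenue_plus_4' gives 490.571428571.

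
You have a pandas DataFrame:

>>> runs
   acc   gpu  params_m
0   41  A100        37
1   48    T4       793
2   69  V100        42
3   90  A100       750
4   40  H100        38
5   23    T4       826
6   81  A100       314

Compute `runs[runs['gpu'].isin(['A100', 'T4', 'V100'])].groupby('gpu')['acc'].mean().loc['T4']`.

35.5

filter rows where gpu in ['A100', 'T4', 'V100']:
   acc   gpu  params_m
0   41  A100        37
1   48    T4       793
2   69  V100        42
3   90  A100       750
5   23    T4       826
6   81  A100       314
group by gpu, mean of acc:
gpu
A100    70.666667
T4      35.500000
V100    69.000000
Name: acc, dtype: float64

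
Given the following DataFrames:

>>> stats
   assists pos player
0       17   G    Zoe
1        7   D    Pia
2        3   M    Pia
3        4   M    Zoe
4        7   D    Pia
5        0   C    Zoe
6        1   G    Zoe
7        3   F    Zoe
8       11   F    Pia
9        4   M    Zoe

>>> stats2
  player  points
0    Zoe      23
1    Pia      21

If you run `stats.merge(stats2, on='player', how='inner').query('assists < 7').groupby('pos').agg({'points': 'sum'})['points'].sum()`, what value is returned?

merge on 'player' (how='inner') → 10 rows:
   assists pos player  points
0       17   G    Zoe      23
1        7   D    Pia      21
2        3   M    Pia      21
3        4   M    Zoe      23
4        7   D    Pia      21
5        0   C    Zoe      23
6        1   G    Zoe      23
7        3   F    Zoe      23
8       11   F    Pia      21
9        4   M    Zoe      23
filter rows where assists < 7:
   assists pos player  points
2        3   M    Pia      21
3        4   M    Zoe      23
5        0   C    Zoe      23
6        1   G    Zoe      23
7        3   F    Zoe      23
9        4   M    Zoe      23
group by pos, sum of points:
     points
pos        
C        23
F        23
G        23
M        67

136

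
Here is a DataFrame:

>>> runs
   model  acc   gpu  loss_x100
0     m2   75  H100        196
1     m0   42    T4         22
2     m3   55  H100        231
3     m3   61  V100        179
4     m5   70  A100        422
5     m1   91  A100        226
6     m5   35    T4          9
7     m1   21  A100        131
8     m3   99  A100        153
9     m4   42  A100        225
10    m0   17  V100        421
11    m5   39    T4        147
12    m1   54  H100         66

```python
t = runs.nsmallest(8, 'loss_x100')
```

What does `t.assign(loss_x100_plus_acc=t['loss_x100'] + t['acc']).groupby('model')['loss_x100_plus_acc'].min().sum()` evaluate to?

739

take 8 rows with smallest loss_x100:
   model  acc   gpu  loss_x100
6     m5   35    T4          9
1     m0   42    T4         22
12    m1   54  H100         66
7     m1   21  A100        131
11    m5   39    T4        147
8     m3   99  A100        153
3     m3   61  V100        179
0     m2   75  H100        196
add column loss_x100_plus_acc = t['loss_x100'] + t['acc']:
   model  acc   gpu  loss_x100  loss_x100_plus_acc
6     m5   35    T4          9                  44
1     m0   42    T4         22                  64
12    m1   54  H100         66                 120
7     m1   21  A100        131                 152
11    m5   39    T4        147                 186
8     m3   99  A100        153                 252
3     m3   61  V100        179                 240
0     m2   75  H100        196                 271
group by model, min of loss_x100_plus_acc:
model
m0     64
m1    120
m2    271
m3    240
m5     44
Name: loss_x100_plus_acc, dtype: int64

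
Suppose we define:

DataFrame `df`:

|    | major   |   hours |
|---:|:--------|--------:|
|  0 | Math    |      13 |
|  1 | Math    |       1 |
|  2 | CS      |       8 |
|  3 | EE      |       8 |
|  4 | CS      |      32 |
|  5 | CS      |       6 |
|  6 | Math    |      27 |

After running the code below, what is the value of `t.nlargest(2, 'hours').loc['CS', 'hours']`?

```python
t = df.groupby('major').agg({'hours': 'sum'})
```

group by major, sum of hours:
       hours
major       
CS        46
EE         8
Math      41
take 2 rows with largest hours:
       hours
major       
CS        46
Math      41
The value at row 'CS', column 'hours' is 46.

46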